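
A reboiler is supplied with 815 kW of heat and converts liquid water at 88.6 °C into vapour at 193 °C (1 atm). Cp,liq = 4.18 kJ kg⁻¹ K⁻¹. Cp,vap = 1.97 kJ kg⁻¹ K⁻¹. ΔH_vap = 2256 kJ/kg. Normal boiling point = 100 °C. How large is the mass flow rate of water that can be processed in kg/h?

ṁ = 1180 kg/h

Δh = 4.18×(100−88.6) + 2256 + 1.97×(193−100) = 2486.9 kJ/kg
Q = 815 kW = 815 kJ/s = 2.934e+06 kJ/h
ṁ = Q/Δh = 2.934e+06 / 2486.9 = 1179.8 kg/h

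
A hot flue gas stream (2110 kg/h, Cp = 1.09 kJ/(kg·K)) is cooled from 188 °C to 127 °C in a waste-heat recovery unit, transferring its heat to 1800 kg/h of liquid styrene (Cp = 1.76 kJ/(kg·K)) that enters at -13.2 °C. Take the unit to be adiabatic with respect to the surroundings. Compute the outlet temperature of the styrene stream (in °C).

T_c,out = 31.1 °C

Heat released by hot stream: Q = 2110 × 1.09 × (188 − 127) = 140290 kJ/h
Energy balance on cold side (adiabatic exchanger): Q = ṁ_c·Cp_c·(T_c,out − T_c,in)
T_c,out = -13.2 + 140290/(1800 × 1.76) = 31.085 °C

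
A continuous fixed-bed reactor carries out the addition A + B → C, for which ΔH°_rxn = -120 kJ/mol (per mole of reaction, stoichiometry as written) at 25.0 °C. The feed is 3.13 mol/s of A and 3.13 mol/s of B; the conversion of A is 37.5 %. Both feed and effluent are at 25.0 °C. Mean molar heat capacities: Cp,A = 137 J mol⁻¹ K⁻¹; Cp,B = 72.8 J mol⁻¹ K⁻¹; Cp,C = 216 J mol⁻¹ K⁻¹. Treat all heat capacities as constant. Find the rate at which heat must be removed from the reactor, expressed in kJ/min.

Extent of reaction ξ = 0.375 × 3.13 = 1.1738 mol/s
Reaction term: ξ·ΔH°_rxn = 1.1738 × -120 = -140.85 kJ/s
Q = ΔH = -140.85 kJ/s = -140.85 kW
Heat removed = 8451 kJ/min

Q_out = 8450 kJ/min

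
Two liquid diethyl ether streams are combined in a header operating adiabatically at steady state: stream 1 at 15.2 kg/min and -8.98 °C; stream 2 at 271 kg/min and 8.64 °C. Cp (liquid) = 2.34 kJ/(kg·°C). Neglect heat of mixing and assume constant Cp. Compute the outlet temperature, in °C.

T_out = 7.70 °C

Energy balance with Q = 0: Σ ṁᵢCp,ᵢ(T_out − Tᵢ) = 0
Σ ṁᵢCp,ᵢTᵢ = 15.2×2.34×-8.98 + 271×2.34×8.64 = 5159.6
Σ ṁᵢCp,ᵢ = 15.2×2.34 + 271×2.34 = 669.71
T_out = 5159.6 / 669.71 = 7.7042 °C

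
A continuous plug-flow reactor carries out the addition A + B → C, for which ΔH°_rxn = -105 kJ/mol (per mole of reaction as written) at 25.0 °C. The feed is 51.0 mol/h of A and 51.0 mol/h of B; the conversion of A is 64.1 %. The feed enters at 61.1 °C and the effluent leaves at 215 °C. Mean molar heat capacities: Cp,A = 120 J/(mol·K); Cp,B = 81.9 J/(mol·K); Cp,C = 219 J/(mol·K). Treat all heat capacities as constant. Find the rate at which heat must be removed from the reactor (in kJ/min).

Q_out = 29.0 kJ/min

Extent of reaction ξ = 0.641 × 51.0 = 32.691 mol/h
Reaction term: ξ·ΔH°_rxn = 32.691 × -105 = -3432.6 kJ/h
Sensible, feed 61.1→25 °C: -371.72 kJ/h
Outlet flows (mol/h): A 18.309, B 18.309, C 32.691
Sensible, products 25→215 °C: 2062.6 kJ/h
Q = ΔH = -1741.6 kJ/h = -0.48379 kW
Heat removed = 29.027 kJ/min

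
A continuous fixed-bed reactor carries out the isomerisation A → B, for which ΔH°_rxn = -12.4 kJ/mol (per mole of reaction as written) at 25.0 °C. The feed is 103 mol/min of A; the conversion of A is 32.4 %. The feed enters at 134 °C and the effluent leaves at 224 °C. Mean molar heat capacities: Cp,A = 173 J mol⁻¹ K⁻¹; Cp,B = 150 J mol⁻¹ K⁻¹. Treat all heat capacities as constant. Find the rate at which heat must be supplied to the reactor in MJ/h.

Extent of reaction ξ = 0.324 × 103 = 33.372 mol/min
Reaction term: ξ·ΔH°_rxn = 33.372 × -12.4 = -413.81 kJ/min
Sensible, feed 134→25 °C: -1942.3 kJ/min
Outlet flows (mol/min): A 69.628, B 33.372
Sensible, products 25→224 °C: 3393.2 kJ/min
Q = ΔH = 1037.2 kJ/min = 17.286 kW
Heat supplied = 62.229 MJ/h

Q_in = 62.2 MJ/h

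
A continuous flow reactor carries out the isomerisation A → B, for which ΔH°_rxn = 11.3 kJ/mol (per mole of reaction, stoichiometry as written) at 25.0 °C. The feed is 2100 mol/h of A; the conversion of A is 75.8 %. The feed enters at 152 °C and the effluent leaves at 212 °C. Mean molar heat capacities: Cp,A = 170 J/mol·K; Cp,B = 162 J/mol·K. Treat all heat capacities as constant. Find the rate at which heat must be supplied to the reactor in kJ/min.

Q_in = 617 kJ/min

Extent of reaction ξ = 0.758 × 2100 = 1591.8 mol/h
Reaction term: ξ·ΔH°_rxn = 1591.8 × 11.3 = 17987 kJ/h
Sensible, feed 152→25 °C: -45339 kJ/h
Outlet flows (mol/h): A 508.2, B 1591.8
Sensible, products 25→212 °C: 64378 kJ/h
Q = ΔH = 37026 kJ/h = 10.285 kW
Heat supplied = 617.1 kJ/min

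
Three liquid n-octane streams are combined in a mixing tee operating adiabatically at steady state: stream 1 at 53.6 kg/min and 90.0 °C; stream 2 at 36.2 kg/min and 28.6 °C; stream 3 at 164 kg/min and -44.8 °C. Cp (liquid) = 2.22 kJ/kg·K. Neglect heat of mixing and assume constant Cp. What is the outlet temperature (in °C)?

No heat crosses the boundary, so H_out = H_in.
T_out = Σ ṁᵢCp,ᵢTᵢ / Σ ṁᵢCp,ᵢ
      = -3303.1 / 563.44 = -5.8624 °C

T_out = -5.86 °C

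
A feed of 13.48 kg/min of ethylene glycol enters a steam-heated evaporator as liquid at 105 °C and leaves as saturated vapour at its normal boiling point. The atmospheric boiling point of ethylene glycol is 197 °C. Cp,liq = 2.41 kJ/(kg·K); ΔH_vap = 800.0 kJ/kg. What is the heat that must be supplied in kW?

liquid 105→197 °C: 221.72 kJ/kg
vaporisation at 197 °C: 800 kJ/kg
Δh = 221.72 + 800 = 1021.7 kJ/kg
Q = ṁ·Δh = 13.48 kg/min × 1021.7 kJ/kg = 13773 kJ/min
|Q| = 229.55 kW

Q = 230 kW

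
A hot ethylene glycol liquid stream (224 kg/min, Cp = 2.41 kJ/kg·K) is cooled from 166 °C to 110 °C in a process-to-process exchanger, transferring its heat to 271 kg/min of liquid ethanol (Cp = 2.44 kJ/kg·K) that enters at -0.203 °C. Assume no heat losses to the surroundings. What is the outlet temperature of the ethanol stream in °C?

Heat released by hot stream: Q = 224 × 2.41 × (166 − 110) = 30231 kJ/min
Energy balance on cold side (adiabatic exchanger): Q = ṁ_c·Cp_c·(T_c,out − T_c,in)
T_c,out = -0.203 + 30231/(271 × 2.44) = 45.516 °C

T_c,out = 45.5 °C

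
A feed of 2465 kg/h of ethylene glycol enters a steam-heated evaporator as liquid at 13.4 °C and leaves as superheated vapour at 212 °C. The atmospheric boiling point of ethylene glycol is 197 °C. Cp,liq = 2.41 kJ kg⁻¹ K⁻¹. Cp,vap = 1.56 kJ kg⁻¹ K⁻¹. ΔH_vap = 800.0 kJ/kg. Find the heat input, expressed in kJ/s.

Q = 867 kJ/s

liquid 13.4→197 °C: 442.48 kJ/kg
vaporisation at 197 °C: 800 kJ/kg
vapour 197→212 °C: 23.4 kJ/kg
Δh = 442.48 + 800 + 23.4 = 1265.9 kJ/kg
Q = ṁ·Δh = 2465 kg/h × 1265.9 kJ/kg = 3.1204e+06 kJ/h
|Q| = 866.77 kW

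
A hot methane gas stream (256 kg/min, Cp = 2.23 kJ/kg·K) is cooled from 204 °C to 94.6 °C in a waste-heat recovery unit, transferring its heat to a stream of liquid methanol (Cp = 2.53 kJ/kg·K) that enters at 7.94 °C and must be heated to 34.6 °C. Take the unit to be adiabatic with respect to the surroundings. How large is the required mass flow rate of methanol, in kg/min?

Heat released by hot stream: Q = 256 × 2.23 × (204 − 94.6) = 62454 kJ/min
Energy balance on cold side (adiabatic exchanger): Q = ṁ_c·Cp_c·(T_c,out − T_c,in)
ṁ_c = 62454 / [2.53 × (34.6 − 7.94)] = 925.94 kg/min

ṁ_c = 926 kg/min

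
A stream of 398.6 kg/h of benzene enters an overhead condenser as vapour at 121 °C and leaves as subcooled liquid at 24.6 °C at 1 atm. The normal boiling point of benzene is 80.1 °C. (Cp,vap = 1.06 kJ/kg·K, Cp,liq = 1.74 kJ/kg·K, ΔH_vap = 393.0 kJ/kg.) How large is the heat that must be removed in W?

vapour 121→80.1 °C: -43.354 kJ/kg
condensation at 80.1 °C: -393 kJ/kg
liquid 80.1→24.6 °C: -96.57 kJ/kg
Δh = -43.354 + -393 + -96.57 = -532.92 kJ/kg
Q = ṁ·Δh = 398.6 kg/h × -532.92 kJ/kg = -212420 kJ/h
|Q| = 59.007 kW = 59007 W

Q_c = 59000 W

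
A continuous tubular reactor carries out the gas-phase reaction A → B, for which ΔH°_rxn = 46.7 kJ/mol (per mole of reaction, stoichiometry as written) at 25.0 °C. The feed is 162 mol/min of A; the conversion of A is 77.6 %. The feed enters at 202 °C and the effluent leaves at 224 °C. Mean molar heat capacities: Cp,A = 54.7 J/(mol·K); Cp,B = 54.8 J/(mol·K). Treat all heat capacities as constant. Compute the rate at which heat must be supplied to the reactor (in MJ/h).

Extent of reaction ξ = 0.776 × 162 = 125.71 mol/min
Reaction term: ξ·ΔH°_rxn = 125.71 × 46.7 = 5870.8 kJ/min
Sensible, feed 202→25 °C: -1568.5 kJ/min
Outlet flows (mol/min): A 36.288, B 125.71
Sensible, products 25→224 °C: 1765.9 kJ/min
Q = ΔH = 6068.2 kJ/min = 101.14 kW
Heat supplied = 364.09 MJ/h

Q_in = 364 MJ/h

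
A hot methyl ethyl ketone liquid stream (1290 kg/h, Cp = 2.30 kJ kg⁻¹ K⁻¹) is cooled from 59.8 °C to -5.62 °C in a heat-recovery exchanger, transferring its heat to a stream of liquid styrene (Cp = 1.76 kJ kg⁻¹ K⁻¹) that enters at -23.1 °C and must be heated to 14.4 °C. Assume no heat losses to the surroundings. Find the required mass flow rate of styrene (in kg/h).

Heat released by hot stream: Q = 1290 × 2.30 × (59.8 − -5.62) = 194100 kJ/h
Energy balance on cold side (adiabatic exchanger): Q = ṁ_c·Cp_c·(T_c,out − T_c,in)
ṁ_c = 194100 / [1.76 × (14.4 − -23.1)] = 2940.9 kg/h

ṁ_c = 2940 kg/h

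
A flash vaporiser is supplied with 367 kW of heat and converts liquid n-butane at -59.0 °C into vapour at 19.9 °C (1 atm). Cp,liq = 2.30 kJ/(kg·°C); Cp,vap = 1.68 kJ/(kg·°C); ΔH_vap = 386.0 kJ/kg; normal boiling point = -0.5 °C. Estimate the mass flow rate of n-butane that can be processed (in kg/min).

ṁ = 39.7 kg/min

Δh = 2.30×(-0.5−-59.0) + 386.0 + 1.68×(19.9−-0.5) = 554.82 kJ/kg
Q = 367 kW = 367 kJ/s = 22020 kJ/min
ṁ = Q/Δh = 22020 / 554.82 = 39.688 kg/min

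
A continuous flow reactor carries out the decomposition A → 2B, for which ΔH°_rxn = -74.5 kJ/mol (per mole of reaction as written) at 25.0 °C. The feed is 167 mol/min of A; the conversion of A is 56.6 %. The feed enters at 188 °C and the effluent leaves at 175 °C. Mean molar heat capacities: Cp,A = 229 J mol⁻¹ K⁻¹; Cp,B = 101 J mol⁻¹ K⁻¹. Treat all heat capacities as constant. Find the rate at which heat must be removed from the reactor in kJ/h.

Extent of reaction ξ = 0.566 × 167 = 94.522 mol/min
Reaction term: ξ·ΔH°_rxn = 94.522 × -74.5 = -7041.9 kJ/min
Sensible, feed 188→25 °C: -6233.6 kJ/min
Outlet flows (mol/min): A 72.478, B 189.04
Sensible, products 25→175 °C: 5353.6 kJ/min
Q = ΔH = -7921.9 kJ/min = -132.03 kW
Heat removed = 475310 kJ/h

Q_out = 475000 kJ/h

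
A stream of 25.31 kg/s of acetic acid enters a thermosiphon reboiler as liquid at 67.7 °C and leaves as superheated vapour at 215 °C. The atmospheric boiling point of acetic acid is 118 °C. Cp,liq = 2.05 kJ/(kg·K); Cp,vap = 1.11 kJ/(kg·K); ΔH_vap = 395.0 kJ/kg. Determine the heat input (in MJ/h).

liquid 67.7→118 °C: 103.11 kJ/kg
vaporisation at 118 °C: 395 kJ/kg
vapour 118→215 °C: 107.67 kJ/kg
Δh = 103.11 + 395 + 107.67 = 605.78 kJ/kg
Q = ṁ·Δh = 25.31 kg/s × 605.78 kJ/kg = 15332 kJ/s
|Q| = 15332 kW = 55197 MJ/h

Q = 55200 MJ/h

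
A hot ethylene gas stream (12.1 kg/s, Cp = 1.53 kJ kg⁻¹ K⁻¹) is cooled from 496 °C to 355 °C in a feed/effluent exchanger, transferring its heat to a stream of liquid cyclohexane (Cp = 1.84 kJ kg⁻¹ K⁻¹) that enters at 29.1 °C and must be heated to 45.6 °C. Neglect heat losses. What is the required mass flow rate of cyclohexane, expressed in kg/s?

ṁ_c = 86.0 kg/s

Heat released by hot stream: Q = 12.1 × 1.53 × (496 − 355) = 2610.3 kJ/s
Energy balance on cold side (adiabatic exchanger): Q = ṁ_c·Cp_c·(T_c,out − T_c,in)
ṁ_c = 2610.3 / [1.84 × (45.6 − 29.1)] = 85.979 kg/s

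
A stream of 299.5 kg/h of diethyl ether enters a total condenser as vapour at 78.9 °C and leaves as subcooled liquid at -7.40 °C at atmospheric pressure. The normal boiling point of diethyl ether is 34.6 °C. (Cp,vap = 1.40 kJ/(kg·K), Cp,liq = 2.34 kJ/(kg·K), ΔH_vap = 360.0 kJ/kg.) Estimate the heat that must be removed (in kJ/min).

Q_c = 2600 kJ/min

vapour 78.9→34.6 °C: -62.02 kJ/kg
condensation at 34.6 °C: -360 kJ/kg
liquid 34.6→-7.40 °C: -98.28 kJ/kg
Δh = -62.02 + -360 + -98.28 = -520.3 kJ/kg
Q = ṁ·Δh = 299.5 kg/h × -520.3 kJ/kg = -155830 kJ/h
|Q| = 43.286 kW = 2597.2 kJ/min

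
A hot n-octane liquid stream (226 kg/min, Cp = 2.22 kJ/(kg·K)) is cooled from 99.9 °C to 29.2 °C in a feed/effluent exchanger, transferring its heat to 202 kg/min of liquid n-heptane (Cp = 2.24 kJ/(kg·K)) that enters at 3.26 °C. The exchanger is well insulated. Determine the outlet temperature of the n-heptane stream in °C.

Heat released by hot stream: Q = 226 × 2.22 × (99.9 − 29.2) = 35472 kJ/min
Energy balance on cold side (adiabatic exchanger): Q = ṁ_c·Cp_c·(T_c,out − T_c,in)
T_c,out = 3.26 + 35472/(202 × 2.24) = 81.654 °C

T_c,out = 81.7 °C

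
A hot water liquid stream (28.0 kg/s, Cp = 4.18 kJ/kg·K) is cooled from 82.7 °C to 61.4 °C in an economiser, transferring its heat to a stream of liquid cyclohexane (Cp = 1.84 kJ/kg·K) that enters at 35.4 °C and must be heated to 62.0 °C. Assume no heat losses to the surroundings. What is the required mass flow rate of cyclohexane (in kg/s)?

Heat released by hot stream: Q = 28.0 × 4.18 × (82.7 − 61.4) = 2493 kJ/s
Energy balance on cold side (adiabatic exchanger): Q = ṁ_c·Cp_c·(T_c,out − T_c,in)
ṁ_c = 2493 / [1.84 × (62.0 − 35.4)] = 50.935 kg/s

ṁ_c = 50.9 kg/s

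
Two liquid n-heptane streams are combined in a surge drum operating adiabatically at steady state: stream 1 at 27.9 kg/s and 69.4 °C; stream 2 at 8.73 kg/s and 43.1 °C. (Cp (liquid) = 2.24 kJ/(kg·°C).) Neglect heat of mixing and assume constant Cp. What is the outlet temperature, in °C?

T_out = 63.1 °C

Adiabatic, steady state ⇒ Σ ṁᵢCp,ᵢ(T_out − Tᵢ) = 0
T_out = Σ ṁᵢCp,ᵢTᵢ / Σ ṁᵢCp,ᵢ
      = 5180.1 / 82.051 = 63.132 °C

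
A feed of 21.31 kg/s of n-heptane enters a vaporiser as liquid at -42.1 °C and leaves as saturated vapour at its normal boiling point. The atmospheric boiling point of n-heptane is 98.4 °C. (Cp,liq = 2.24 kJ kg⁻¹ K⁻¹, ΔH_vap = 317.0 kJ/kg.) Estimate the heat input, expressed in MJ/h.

liquid -42.1→98.4 °C: 314.72 kJ/kg
vaporisation at 98.4 °C: 317 kJ/kg
Δh = 314.72 + 317 = 631.72 kJ/kg
Q = ṁ·Δh = 21.31 kg/s × 631.72 kJ/kg = 13462 kJ/s
|Q| = 13462 kW = 48463 MJ/h

Q = 48500 MJ/h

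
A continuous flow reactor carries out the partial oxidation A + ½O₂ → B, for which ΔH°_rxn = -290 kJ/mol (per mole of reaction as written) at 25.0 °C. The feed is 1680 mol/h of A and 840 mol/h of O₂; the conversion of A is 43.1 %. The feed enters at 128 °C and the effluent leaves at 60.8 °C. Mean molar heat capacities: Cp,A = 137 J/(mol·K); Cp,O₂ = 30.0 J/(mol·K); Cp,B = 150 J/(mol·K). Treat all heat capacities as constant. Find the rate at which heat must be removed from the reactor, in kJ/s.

Extent of reaction ξ = 0.431 × 1680 = 724.08 mol/h
Reaction term: ξ·ΔH°_rxn = 724.08 × -290 = -209980 kJ/h
Sensible, feed 128→25 °C: -26302 kJ/h
Outlet flows (mol/h): A 955.92, O₂ 477.96, B 724.08
Sensible, products 25→60.8 °C: 9090 kJ/h
Q = ΔH = -227200 kJ/h = -63.11 kW
Heat removed = 63.11 kJ/s

Q_out = 63.1 kJ/s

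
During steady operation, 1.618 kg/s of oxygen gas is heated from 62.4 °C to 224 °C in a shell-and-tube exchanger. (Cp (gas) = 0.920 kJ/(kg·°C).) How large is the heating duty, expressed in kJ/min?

Q = ṁ·Cp·ΔT = 1.618 × 0.920 × (224 − 62.4) = 240.55 kJ/s
Heating duty = 14433 kJ/min

Q = 14400 kJ/min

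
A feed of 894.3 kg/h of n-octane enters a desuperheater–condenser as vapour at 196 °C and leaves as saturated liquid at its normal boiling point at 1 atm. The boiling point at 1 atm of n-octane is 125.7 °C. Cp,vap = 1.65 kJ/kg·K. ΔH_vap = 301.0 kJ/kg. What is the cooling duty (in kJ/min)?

vapour 196→125.7 °C: -115.99 kJ/kg
condensation at 125.7 °C: -301 kJ/kg
Δh = -115.99 + -301 = -417 kJ/kg
Q = ṁ·Δh = 894.3 kg/h × -417 kJ/kg = -372920 kJ/h
|Q| = 103.59 kW = 6215.3 kJ/min

Q_c = 6220 kJ/min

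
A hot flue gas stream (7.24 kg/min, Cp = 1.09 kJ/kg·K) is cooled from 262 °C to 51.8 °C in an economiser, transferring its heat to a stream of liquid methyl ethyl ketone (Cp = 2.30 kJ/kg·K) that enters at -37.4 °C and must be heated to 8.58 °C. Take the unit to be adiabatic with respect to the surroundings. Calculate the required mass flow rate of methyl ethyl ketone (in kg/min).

Heat released by hot stream: Q = 7.24 × 1.09 × (262 − 51.8) = 1658.8 kJ/min
Energy balance on cold side (adiabatic exchanger): Q = ṁ_c·Cp_c·(T_c,out − T_c,in)
ṁ_c = 1658.8 / [2.30 × (8.58 − -37.4)] = 15.686 kg/min

ṁ_c = 15.7 kg/min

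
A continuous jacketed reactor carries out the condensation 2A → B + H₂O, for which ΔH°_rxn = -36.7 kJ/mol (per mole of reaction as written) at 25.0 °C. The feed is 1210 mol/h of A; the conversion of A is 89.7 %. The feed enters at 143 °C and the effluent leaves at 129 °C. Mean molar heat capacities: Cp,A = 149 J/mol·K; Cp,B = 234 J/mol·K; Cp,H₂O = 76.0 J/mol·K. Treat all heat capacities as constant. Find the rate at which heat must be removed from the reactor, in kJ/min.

Extent of reaction ξ = 0.897 × 1210 / 2 = 542.69 mol/h
Reaction term: ξ·ΔH°_rxn = 542.69 × -36.7 = -19917 kJ/h
Sensible, feed 143→25 °C: -21274 kJ/h
Outlet flows (mol/h): A 124.63, B 542.69, H₂O 542.69
Sensible, products 25→129 °C: 19427 kJ/h
Q = ΔH = -21763 kJ/h = -6.0454 kW
Heat removed = 362.72 kJ/min

Q_out = 363 kJ/min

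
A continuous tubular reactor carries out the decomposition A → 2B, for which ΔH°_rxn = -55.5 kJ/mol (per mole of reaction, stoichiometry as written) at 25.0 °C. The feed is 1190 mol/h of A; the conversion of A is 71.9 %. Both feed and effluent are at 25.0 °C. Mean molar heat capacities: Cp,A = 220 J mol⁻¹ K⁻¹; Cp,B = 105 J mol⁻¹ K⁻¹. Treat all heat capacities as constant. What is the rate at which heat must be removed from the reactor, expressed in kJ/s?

Extent of reaction ξ = 0.719 × 1190 = 855.61 mol/h
Reaction term: ξ·ΔH°_rxn = 855.61 × -55.5 = -47486 kJ/h
Q = ΔH = -47486 kJ/h = -13.191 kW
Heat removed = 13.191 kJ/s

Q_out = 13.2 kJ/s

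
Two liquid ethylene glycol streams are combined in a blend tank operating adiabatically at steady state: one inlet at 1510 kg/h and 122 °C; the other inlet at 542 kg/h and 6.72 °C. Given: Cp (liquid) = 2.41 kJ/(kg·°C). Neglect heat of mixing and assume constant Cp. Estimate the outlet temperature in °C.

Adiabatic, steady state ⇒ Σ ṁᵢCp,ᵢ(T_out − Tᵢ) = 0
Σ ṁᵢCp,ᵢTᵢ = 1510×2.41×122 + 542×2.41×6.72 = 452750
Σ ṁᵢCp,ᵢ = 1510×2.41 + 542×2.41 = 4945.3
T_out = 452750 / 4945.3 = 91.551 °C

T_out = 91.6 °C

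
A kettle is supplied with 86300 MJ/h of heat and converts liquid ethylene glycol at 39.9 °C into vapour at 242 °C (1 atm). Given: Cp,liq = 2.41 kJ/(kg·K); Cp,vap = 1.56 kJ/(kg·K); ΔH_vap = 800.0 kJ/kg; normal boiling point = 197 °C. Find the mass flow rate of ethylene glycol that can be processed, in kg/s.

ṁ = 19.2 kg/s

Δh = 2.41×(197−39.9) + 800.0 + 1.56×(242−197) = 1248.8 kJ/kg
Q = 86300 MJ/h = 23972 kJ/s = 23972 kJ/s
ṁ = Q/Δh = 23972 / 1248.8 = 19.196 kg/s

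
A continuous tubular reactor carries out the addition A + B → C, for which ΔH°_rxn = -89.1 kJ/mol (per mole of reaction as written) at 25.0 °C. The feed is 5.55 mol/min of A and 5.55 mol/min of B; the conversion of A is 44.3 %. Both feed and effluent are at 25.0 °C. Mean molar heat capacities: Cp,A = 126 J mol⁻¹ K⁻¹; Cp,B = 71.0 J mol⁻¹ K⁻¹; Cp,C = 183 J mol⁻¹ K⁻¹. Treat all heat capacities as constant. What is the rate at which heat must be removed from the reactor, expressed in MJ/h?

Q_out = 13.1 MJ/h

Extent of reaction ξ = 0.443 × 5.55 = 2.4587 mol/min
Reaction term: ξ·ΔH°_rxn = 2.4587 × -89.1 = -219.07 kJ/min
Q = ΔH = -219.07 kJ/min = -3.6511 kW
Heat removed = 13.144 MJ/h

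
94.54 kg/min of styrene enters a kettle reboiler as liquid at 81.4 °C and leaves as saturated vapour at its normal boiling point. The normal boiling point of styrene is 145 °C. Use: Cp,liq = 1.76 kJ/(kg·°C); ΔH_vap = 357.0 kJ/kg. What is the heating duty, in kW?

liquid 81.4→145 °C: 111.94 kJ/kg
vaporisation at 145 °C: 357 kJ/kg
Δh = 111.94 + 357 = 468.94 kJ/kg
Q = ṁ·Δh = 94.54 kg/min × 468.94 kJ/kg = 44333 kJ/min
|Q| = 738.89 kW

Q = 739 kW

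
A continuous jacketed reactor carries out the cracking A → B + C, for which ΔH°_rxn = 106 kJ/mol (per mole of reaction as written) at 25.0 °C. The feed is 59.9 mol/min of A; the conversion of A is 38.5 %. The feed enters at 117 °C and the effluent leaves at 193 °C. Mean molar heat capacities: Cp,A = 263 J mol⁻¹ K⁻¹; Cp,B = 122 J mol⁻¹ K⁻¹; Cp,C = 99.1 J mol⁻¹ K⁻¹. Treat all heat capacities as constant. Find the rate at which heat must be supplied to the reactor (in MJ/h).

Extent of reaction ξ = 0.385 × 59.9 = 23.061 mol/min
Reaction term: ξ·ΔH°_rxn = 23.061 × 106 = 2444.5 kJ/min
Sensible, feed 117→25 °C: -1449.3 kJ/min
Outlet flows (mol/min): A 36.838, B 23.061, C 23.061
Sensible, products 25→193 °C: 2484.3 kJ/min
Q = ΔH = 3479.5 kJ/min = 57.991 kW
Heat supplied = 208.77 MJ/h

Q_in = 209 MJ/h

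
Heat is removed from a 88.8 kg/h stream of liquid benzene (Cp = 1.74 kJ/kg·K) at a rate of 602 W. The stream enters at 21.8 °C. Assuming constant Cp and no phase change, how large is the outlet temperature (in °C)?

T_out = 7.77 °C

Q = 602 W = 2167.2 kJ/h
ΔT = Q/(ṁ·Cp) = 2167.2/(88.8×1.74) = 14.026 K
T_out = 21.8 − 14.026 = 7.7739 °C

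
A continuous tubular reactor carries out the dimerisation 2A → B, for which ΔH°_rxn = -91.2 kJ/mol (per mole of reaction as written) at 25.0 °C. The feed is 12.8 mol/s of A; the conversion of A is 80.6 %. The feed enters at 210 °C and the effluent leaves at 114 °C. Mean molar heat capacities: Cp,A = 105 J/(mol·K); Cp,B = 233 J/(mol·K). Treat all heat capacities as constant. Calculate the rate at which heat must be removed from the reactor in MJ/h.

Q_out = 2120 MJ/h

Extent of reaction ξ = 0.806 × 12.8 / 2 = 5.1584 mol/s
Reaction term: ξ·ΔH°_rxn = 5.1584 × -91.2 = -470.45 kJ/s
Sensible, feed 210→25 °C: -248.64 kJ/s
Outlet flows (mol/s): A 2.4832, B 5.1584
Sensible, products 25→114 °C: 130.18 kJ/s
Q = ΔH = -588.91 kJ/s = -588.91 kW
Heat removed = 2120.1 MJ/h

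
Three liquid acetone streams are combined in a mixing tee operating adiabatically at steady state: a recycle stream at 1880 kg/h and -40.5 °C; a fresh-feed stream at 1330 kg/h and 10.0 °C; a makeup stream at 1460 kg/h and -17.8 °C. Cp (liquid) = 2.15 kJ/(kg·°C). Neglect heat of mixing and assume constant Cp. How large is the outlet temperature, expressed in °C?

T_out = -19.0 °C

Adiabatic, steady state ⇒ Σ ṁᵢCp,ᵢ(T_out − Tᵢ) = 0
Σ ṁᵢCp,ᵢTᵢ = 1880×2.15×-40.5 + 1330×2.15×10.0 + 1460×2.15×-17.8 = -190980
Σ ṁᵢCp,ᵢ = 1880×2.15 + 1330×2.15 + 1460×2.15 = 10040
T_out = -190980 / 10040 = -19.021 °C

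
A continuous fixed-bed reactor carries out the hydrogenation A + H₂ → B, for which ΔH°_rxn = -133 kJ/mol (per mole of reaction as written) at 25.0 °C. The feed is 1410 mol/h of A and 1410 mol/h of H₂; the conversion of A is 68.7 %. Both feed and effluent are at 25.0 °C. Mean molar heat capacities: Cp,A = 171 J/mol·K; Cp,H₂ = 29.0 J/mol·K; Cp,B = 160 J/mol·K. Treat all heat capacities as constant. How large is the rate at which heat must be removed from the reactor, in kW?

Extent of reaction ξ = 0.687 × 1410 = 968.67 mol/h
Reaction term: ξ·ΔH°_rxn = 968.67 × -133 = -128830 kJ/h
Q = ΔH = -128830 kJ/h = -35.787 kW
Heat removed = 35.787 kW

Q_out = 35.8 kW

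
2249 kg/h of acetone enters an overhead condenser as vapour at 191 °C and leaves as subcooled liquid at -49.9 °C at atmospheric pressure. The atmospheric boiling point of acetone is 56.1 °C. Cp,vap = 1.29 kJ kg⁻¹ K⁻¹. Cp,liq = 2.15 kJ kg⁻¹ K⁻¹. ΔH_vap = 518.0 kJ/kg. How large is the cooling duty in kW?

vapour 191→56.1 °C: -174.02 kJ/kg
condensation at 56.1 °C: -518 kJ/kg
liquid 56.1→-49.9 °C: -227.9 kJ/kg
Δh = -174.02 + -518 + -227.9 = -919.92 kJ/kg
Q = ṁ·Δh = 2249 kg/h × -919.92 kJ/kg = -2.0689e+06 kJ/h
|Q| = 574.7 kW

Q_c = 575 kW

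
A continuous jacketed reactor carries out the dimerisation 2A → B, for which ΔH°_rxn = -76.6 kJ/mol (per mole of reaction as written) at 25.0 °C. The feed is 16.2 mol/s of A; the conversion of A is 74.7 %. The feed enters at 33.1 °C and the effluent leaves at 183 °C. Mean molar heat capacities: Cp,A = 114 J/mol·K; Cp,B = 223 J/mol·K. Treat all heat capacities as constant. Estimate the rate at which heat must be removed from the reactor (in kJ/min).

Q_out = 11500 kJ/min

Extent of reaction ξ = 0.747 × 16.2 / 2 = 6.0507 mol/s
Reaction term: ξ·ΔH°_rxn = 6.0507 × -76.6 = -463.48 kJ/s
Sensible, feed 33.1→25 °C: -14.959 kJ/s
Outlet flows (mol/s): A 4.0986, B 6.0507
Sensible, products 25→183 °C: 287.01 kJ/s
Q = ΔH = -191.43 kJ/s = -191.43 kW
Heat removed = 11486 kJ/min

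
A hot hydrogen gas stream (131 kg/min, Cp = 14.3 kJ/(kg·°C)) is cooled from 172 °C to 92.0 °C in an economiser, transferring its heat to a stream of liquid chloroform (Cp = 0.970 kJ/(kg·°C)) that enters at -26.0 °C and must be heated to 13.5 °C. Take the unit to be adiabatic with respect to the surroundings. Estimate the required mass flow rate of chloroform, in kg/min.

ṁ_c = 3910 kg/min

Heat released by hot stream: Q = 131 × 14.3 × (172 − 92.0) = 149860 kJ/min
Energy balance on cold side (adiabatic exchanger): Q = ṁ_c·Cp_c·(T_c,out − T_c,in)
ṁ_c = 149860 / [0.970 × (13.5 − -26.0)] = 3911.4 kg/min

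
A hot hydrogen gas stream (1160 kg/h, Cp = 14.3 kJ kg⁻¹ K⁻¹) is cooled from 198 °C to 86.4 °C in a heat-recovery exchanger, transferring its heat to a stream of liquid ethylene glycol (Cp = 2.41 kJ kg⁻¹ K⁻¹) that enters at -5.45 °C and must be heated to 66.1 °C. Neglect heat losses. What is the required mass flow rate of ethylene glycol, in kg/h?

ṁ_c = 10700 kg/h

Heat released by hot stream: Q = 1160 × 14.3 × (198 − 86.4) = 1.8512e+06 kJ/h
Energy balance on cold side (adiabatic exchanger): Q = ṁ_c·Cp_c·(T_c,out − T_c,in)
ṁ_c = 1.8512e+06 / [2.41 × (66.1 − -5.45)] = 10736 kg/h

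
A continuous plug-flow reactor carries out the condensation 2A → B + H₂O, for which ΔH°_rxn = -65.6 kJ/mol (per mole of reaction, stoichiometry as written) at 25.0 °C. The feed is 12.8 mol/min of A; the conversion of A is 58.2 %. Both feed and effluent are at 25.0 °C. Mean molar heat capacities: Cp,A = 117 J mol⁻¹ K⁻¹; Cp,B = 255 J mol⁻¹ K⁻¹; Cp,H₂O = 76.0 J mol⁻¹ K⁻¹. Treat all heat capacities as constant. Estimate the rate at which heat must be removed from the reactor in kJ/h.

Extent of reaction ξ = 0.582 × 12.8 / 2 = 3.7248 mol/min
Reaction term: ξ·ΔH°_rxn = 3.7248 × -65.6 = -244.35 kJ/min
Q = ΔH = -244.35 kJ/min = -4.0724 kW
Heat removed = 14661 kJ/h

Q_out = 14700 kJ/h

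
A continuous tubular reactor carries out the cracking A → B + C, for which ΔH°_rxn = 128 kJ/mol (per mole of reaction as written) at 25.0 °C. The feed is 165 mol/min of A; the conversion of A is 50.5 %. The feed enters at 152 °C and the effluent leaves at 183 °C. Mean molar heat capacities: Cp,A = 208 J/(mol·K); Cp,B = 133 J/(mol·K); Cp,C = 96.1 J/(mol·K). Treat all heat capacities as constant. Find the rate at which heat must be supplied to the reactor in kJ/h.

Q_in = 720000 kJ/h

Extent of reaction ξ = 0.505 × 165 = 83.325 mol/min
Reaction term: ξ·ΔH°_rxn = 83.325 × 128 = 10666 kJ/min
Sensible, feed 152→25 °C: -4358.6 kJ/min
Outlet flows (mol/min): A 81.675, B 83.325, C 83.325
Sensible, products 25→183 °C: 5700.3 kJ/min
Q = ΔH = 12007 kJ/min = 200.12 kW
Heat supplied = 720440 kJ/h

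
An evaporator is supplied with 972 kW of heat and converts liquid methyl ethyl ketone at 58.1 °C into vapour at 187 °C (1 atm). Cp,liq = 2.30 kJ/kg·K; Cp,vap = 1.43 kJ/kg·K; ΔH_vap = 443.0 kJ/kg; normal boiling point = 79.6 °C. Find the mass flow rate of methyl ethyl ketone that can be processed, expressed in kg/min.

Δh = 2.30×(79.6−58.1) + 443.0 + 1.43×(187−79.6) = 646.03 kJ/kg
Q = 972 kW = 972 kJ/s = 58320 kJ/min
ṁ = Q/Δh = 58320 / 646.03 = 90.274 kg/min

ṁ = 90.3 kg/min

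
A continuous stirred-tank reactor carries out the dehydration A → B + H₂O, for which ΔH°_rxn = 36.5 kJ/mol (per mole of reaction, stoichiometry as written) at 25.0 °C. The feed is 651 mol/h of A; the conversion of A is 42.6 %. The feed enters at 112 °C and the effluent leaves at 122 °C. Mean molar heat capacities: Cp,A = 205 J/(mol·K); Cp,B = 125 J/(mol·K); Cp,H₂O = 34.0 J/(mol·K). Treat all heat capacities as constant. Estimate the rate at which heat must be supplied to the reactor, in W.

Q_in = 2840 W

Extent of reaction ξ = 0.426 × 651 = 277.33 mol/h
Reaction term: ξ·ΔH°_rxn = 277.33 × 36.5 = 10122 kJ/h
Sensible, feed 112→25 °C: -11611 kJ/h
Outlet flows (mol/h): A 373.67, B 277.33, H₂O 277.33
Sensible, products 25→122 °C: 11708 kJ/h
Q = ΔH = 10220 kJ/h = 2.8388 kW
Heat supplied = 2838.8 W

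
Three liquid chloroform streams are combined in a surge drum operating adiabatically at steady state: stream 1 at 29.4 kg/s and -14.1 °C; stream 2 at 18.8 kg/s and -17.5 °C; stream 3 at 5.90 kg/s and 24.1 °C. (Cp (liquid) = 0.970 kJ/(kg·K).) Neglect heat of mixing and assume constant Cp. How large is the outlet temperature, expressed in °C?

Energy balance with Q = 0: Σ ṁᵢCp,ᵢ(T_out − Tᵢ) = 0
T_out = Σ ṁᵢCp,ᵢTᵢ / Σ ṁᵢCp,ᵢ
      = -583.31 / 52.477 = -11.116 °C

T_out = -11.1 °C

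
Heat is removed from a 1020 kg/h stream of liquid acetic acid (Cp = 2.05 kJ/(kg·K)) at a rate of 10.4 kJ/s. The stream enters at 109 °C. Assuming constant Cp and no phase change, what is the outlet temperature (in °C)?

T_out = 91.1 °C

Q = 10.4 kJ/s = 37440 kJ/h
ΔT = Q/(ṁ·Cp) = 37440/(1020×2.05) = 17.905 K
T_out = 109 − 17.905 = 91.095 °C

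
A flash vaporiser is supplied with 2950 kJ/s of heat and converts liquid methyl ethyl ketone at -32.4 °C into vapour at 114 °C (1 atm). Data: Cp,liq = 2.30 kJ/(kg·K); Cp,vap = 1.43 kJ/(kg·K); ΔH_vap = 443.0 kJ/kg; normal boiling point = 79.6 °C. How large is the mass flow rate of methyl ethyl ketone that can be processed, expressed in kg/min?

ṁ = 236 kg/min

Δh = 2.30×(79.6−-32.4) + 443.0 + 1.43×(114−79.6) = 749.79 kJ/kg
Q = 2950 kJ/s = 2950 kJ/s = 177000 kJ/min
ṁ = Q/Δh = 177000 / 749.79 = 236.07 kg/min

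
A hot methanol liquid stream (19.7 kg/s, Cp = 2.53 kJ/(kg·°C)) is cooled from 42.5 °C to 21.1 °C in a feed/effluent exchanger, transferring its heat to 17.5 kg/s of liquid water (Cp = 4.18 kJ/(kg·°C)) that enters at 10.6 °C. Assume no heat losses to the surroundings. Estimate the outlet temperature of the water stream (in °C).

Heat released by hot stream: Q = 19.7 × 2.53 × (42.5 − 21.1) = 1066.6 kJ/s
Energy balance on cold side (adiabatic exchanger): Q = ṁ_c·Cp_c·(T_c,out − T_c,in)
T_c,out = 10.6 + 1066.6/(17.5 × 4.18) = 25.181 °C

T_c,out = 25.2 °C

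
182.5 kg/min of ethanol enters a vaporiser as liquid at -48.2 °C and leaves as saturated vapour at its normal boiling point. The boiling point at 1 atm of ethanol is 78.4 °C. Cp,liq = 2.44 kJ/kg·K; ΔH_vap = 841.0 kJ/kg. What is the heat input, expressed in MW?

Q = 3.50 MW

liquid -48.2→78.4 °C: 308.9 kJ/kg
vaporisation at 78.4 °C: 841 kJ/kg
Δh = 308.9 + 841 = 1149.9 kJ/kg
Q = ṁ·Δh = 182.5 kg/min × 1149.9 kJ/kg = 209860 kJ/min
|Q| = 3497.6 kW = 3.4976 MW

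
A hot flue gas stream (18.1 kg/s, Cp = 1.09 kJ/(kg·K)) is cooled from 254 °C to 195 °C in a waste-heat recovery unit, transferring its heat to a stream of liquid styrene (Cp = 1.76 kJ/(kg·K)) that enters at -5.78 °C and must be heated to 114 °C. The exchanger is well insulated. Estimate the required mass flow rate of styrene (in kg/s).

Heat released by hot stream: Q = 18.1 × 1.09 × (254 − 195) = 1164 kJ/s
Energy balance on cold side (adiabatic exchanger): Q = ṁ_c·Cp_c·(T_c,out − T_c,in)
ṁ_c = 1164 / [1.76 × (114 − -5.78)] = 5.5215 kg/s

ṁ_c = 5.52 kg/s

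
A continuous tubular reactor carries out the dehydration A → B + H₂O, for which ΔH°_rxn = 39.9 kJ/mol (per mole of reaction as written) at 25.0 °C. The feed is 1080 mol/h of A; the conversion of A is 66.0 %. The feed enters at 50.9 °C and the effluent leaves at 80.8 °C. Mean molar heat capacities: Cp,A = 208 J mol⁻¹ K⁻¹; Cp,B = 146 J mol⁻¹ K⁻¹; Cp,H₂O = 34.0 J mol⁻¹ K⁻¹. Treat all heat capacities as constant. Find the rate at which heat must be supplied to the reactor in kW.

Q_in = 9.46 kW

Extent of reaction ξ = 0.660 × 1080 = 712.8 mol/h
Reaction term: ξ·ΔH°_rxn = 712.8 × 39.9 = 28441 kJ/h
Sensible, feed 50.9→25 °C: -5818.2 kJ/h
Outlet flows (mol/h): A 367.2, B 712.8, H₂O 712.8
Sensible, products 25→80.8 °C: 11421 kJ/h
Q = ΔH = 34044 kJ/h = 9.4566 kW
Heat supplied = 9.4566 kW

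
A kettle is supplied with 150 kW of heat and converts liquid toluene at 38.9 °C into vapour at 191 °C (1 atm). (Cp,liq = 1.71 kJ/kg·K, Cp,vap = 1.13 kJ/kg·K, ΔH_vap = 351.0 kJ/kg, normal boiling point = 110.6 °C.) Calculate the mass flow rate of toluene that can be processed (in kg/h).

ṁ = 957 kg/h

Δh = 1.71×(110.6−38.9) + 351.0 + 1.13×(191−110.6) = 564.46 kJ/kg
Q = 150 kW = 150 kJ/s = 540000 kJ/h
ṁ = Q/Δh = 540000 / 564.46 = 956.67 kg/h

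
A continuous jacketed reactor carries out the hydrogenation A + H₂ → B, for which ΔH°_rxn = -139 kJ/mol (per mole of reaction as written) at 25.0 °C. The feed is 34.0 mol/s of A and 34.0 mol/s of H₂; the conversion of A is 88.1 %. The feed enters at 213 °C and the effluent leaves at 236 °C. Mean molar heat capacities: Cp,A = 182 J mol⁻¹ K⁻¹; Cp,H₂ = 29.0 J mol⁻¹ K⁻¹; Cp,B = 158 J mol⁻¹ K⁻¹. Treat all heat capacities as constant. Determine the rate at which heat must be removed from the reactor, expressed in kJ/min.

Extent of reaction ξ = 0.881 × 34.0 = 29.954 mol/s
Reaction term: ξ·ΔH°_rxn = 29.954 × -139 = -4163.6 kJ/s
Sensible, feed 213→25 °C: -1348.7 kJ/s
Outlet flows (mol/s): A 4.046, H₂ 4.046, B 29.954
Sensible, products 25→236 °C: 1178.7 kJ/s
Q = ΔH = -4333.6 kJ/s = -4333.6 kW
Heat removed = 260010 kJ/min

Q_out = 260000 kJ/min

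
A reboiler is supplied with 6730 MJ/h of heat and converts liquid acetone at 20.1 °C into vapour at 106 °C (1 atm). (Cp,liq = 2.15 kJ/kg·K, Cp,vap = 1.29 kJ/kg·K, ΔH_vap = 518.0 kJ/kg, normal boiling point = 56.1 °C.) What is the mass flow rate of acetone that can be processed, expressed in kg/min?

ṁ = 170 kg/min

Δh = 2.15×(56.1−20.1) + 518.0 + 1.29×(106−56.1) = 659.77 kJ/kg
Q = 6730 MJ/h = 1869.4 kJ/s = 112170 kJ/min
ṁ = Q/Δh = 112170 / 659.77 = 170.01 kg/min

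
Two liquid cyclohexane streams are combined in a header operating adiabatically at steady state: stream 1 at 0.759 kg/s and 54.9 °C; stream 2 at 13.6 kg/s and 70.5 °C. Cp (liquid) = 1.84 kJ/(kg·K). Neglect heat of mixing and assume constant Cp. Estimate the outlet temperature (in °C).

T_out = 69.7 °C

No heat crosses the boundary, so H_out = H_in.
Σ ṁᵢCp,ᵢTᵢ = 0.759×1.84×54.9 + 13.6×1.84×70.5 = 1840.9
Σ ṁᵢCp,ᵢ = 0.759×1.84 + 13.6×1.84 = 26.421
T_out = 1840.9 / 26.421 = 69.675 °C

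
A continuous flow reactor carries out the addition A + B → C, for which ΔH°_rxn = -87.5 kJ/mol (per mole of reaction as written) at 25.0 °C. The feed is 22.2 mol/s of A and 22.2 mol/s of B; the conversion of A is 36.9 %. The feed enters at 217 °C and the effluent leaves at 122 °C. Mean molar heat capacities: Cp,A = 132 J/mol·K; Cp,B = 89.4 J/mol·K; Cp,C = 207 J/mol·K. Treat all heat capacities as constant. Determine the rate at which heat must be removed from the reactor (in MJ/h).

Extent of reaction ξ = 0.369 × 22.2 = 8.1918 mol/s
Reaction term: ξ·ΔH°_rxn = 8.1918 × -87.5 = -716.78 kJ/s
Sensible, feed 217→25 °C: -943.7 kJ/s
Outlet flows (mol/s): A 14.008, B 14.008, C 8.1918
Sensible, products 25→122 °C: 465.32 kJ/s
Q = ΔH = -1195.2 kJ/s = -1195.2 kW
Heat removed = 4302.6 MJ/h

Q_out = 4300 MJ/h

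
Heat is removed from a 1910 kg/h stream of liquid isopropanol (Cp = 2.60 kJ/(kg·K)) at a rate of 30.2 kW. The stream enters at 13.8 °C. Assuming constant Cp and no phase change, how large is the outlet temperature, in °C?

Q = 30.2 kW = 108720 kJ/h
ΔT = Q/(ṁ·Cp) = 108720/(1910×2.60) = 21.893 K
T_out = 13.8 − 21.893 = -8.0929 °C

T_out = -8.09 °C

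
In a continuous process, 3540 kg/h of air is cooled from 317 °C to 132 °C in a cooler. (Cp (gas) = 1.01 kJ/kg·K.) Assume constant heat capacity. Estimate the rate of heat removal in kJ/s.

Q_c = 184 kJ/s

Q = ṁ·Cp·ΔT = 3540 × 1.01 × (132 − 317) = -661450 kJ/h
Converting: 661450 / 3600 s = 183.74 kW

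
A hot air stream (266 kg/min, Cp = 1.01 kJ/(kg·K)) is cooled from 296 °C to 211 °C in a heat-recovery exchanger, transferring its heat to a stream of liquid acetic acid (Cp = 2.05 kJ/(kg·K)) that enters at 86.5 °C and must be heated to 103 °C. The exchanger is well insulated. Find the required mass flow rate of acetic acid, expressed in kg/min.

ṁ_c = 675 kg/min

Heat released by hot stream: Q = 266 × 1.01 × (296 − 211) = 22836 kJ/min
Energy balance on cold side (adiabatic exchanger): Q = ṁ_c·Cp_c·(T_c,out − T_c,in)
ṁ_c = 22836 / [2.05 × (103 − 86.5)] = 675.12 kg/min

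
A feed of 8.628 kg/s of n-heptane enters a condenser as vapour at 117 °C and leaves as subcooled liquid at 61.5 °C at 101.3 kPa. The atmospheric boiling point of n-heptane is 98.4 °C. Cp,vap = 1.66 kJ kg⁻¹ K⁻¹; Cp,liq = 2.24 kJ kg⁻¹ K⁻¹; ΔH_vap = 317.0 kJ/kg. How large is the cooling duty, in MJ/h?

Q_c = 13400 MJ/h

vapour 117→98.4 °C: -30.876 kJ/kg
condensation at 98.4 °C: -317 kJ/kg
liquid 98.4→61.5 °C: -82.656 kJ/kg
Δh = -30.876 + -317 + -82.656 = -430.53 kJ/kg
Q = ṁ·Δh = 8.628 kg/s × -430.53 kJ/kg = -3714.6 kJ/s
|Q| = 3714.6 kW = 13373 MJ/h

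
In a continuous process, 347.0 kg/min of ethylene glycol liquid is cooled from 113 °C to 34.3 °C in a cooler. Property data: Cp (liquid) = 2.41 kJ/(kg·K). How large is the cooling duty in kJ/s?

Q_c = 1100 kJ/s

Q = ṁ·Cp·ΔT = 347.0 × 2.41 × (34.3 − 113) = -65814 kJ/min
Converting: 65814 / 60 s = 1096.9 kW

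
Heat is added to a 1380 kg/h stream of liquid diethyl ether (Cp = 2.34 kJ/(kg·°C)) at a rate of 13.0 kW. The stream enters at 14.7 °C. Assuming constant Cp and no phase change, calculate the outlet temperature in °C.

T_out = 29.2 °C

Q = 13.0 kW = 46800 kJ/h
ΔT = Q/(ṁ·Cp) = 46800/(1380×2.34) = 14.493 K
T_out = 14.7 + 14.493 = 29.193 °C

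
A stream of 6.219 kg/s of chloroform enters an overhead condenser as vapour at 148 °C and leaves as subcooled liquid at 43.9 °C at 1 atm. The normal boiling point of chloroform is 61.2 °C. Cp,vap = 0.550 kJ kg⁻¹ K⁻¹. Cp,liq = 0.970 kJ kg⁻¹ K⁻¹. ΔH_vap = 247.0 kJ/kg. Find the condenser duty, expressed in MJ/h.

Q_c = 6970 MJ/h

vapour 148→61.2 °C: -47.74 kJ/kg
condensation at 61.2 °C: -247 kJ/kg
liquid 61.2→43.9 °C: -16.781 kJ/kg
Δh = -47.74 + -247 + -16.781 = -311.52 kJ/kg
Q = ṁ·Δh = 6.219 kg/s × -311.52 kJ/kg = -1937.3 kJ/s
|Q| = 1937.3 kW = 6974.5 MJ/h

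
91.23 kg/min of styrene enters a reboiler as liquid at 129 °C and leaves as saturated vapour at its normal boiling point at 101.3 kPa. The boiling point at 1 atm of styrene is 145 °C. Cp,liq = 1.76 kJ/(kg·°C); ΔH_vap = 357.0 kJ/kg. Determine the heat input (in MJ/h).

Q = 2110 MJ/h

liquid 129→145 °C: 28.16 kJ/kg
vaporisation at 145 °C: 357 kJ/kg
Δh = 28.16 + 357 = 385.16 kJ/kg
Q = ṁ·Δh = 91.23 kg/min × 385.16 kJ/kg = 35138 kJ/min
|Q| = 585.64 kW = 2108.3 MJ/h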